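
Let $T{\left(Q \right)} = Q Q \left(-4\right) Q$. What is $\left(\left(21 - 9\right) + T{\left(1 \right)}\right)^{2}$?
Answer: $64$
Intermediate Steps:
$T{\left(Q \right)} = - 4 Q^{3}$ ($T{\left(Q \right)} = Q \left(- 4 Q\right) Q = - 4 Q^{2} Q = - 4 Q^{3}$)
$\left(\left(21 - 9\right) + T{\left(1 \right)}\right)^{2} = \left(\left(21 - 9\right) - 4 \cdot 1^{3}\right)^{2} = \left(12 - 4\right)^{2} = 8^{2} = 64$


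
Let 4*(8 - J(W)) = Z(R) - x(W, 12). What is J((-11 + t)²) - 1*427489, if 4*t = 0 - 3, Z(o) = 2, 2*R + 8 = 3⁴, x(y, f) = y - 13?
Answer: -27356815/64 ≈ -4.2745e+5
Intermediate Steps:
x(y, f) = -13 + y
R = 73/2 (R = -4 + (½)*3⁴ = -4 + (½)*81 = -4 + 81/2 = 73/2 ≈ 36.500)
t = -¾ (t = (0 - 3)/4 = (¼)*(-3) = -¾ ≈ -0.75000)
J(W) = 17/4 + W/4 (J(W) = 8 - (2 - (-13 + W))/4 = 8 - (2 + (13 - W))/4 = 8 - (15 - W)/4 = 8 + (-15/4 + W/4) = 17/4 + W/4)
J((-11 + t)²) - 1*427489 = (17/4 + (-11 - ¾)²/4) - 1*427489 = (17/4 + (-47/4)²/4) - 427489 = (17/4 + (¼)*(2209/16)) - 427489 = (17/4 + 2209/64) - 427489 = 2481/64 - 427489 = -27356815/64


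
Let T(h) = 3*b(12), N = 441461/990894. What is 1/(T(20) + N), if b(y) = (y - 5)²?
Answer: 990894/146102879 ≈ 0.0067822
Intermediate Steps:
b(y) = (-5 + y)²
N = 441461/990894 (N = 441461*(1/990894) = 441461/990894 ≈ 0.44552)
T(h) = 147 (T(h) = 3*(-5 + 12)² = 3*7² = 3*49 = 147)
1/(T(20) + N) = 1/(147 + 441461/990894) = 1/(146102879/990894) = 990894/146102879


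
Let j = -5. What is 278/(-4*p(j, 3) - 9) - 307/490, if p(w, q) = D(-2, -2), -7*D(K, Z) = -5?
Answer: -979021/40670 ≈ -24.072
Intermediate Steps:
D(K, Z) = 5/7 (D(K, Z) = -⅐*(-5) = 5/7)
p(w, q) = 5/7
278/(-4*p(j, 3) - 9) - 307/490 = 278/(-4*5/7 - 9) - 307/490 = 278/(-20/7 - 9) - 307*1/490 = 278/(-83/7) - 307/490 = 278*(-7/83) - 307/490 = -1946/83 - 307/490 = -979021/40670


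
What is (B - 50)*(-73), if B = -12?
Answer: 4526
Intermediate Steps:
(B - 50)*(-73) = (-12 - 50)*(-73) = -62*(-73) = 4526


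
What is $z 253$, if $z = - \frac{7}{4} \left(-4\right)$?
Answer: $1771$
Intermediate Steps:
$z = 7$ ($z = - 7 \cdot \frac{1}{4} \left(-4\right) = - \frac{7 \left(-4\right)}{4} = \left(-1\right) \left(-7\right) = 7$)
$z 253 = 7 \cdot 253 = 1771$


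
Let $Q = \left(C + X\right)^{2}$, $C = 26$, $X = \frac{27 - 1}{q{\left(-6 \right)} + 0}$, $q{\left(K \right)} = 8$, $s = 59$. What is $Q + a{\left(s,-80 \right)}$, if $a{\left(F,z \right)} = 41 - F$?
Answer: $\frac{13401}{16} \approx 837.56$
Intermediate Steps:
$X = \frac{13}{4}$ ($X = \frac{27 - 1}{8 + 0} = \frac{26}{8} = 26 \cdot \frac{1}{8} = \frac{13}{4} \approx 3.25$)
$Q = \frac{13689}{16}$ ($Q = \left(26 + \frac{13}{4}\right)^{2} = \left(\frac{117}{4}\right)^{2} = \frac{13689}{16} \approx 855.56$)
$Q + a{\left(s,-80 \right)} = \frac{13689}{16} + \left(41 - 59\right) = \frac{13689}{16} - 18 = \frac{13401}{16}$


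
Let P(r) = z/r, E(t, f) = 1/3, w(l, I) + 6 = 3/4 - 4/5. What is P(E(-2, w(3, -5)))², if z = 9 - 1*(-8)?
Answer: 2601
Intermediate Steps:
z = 17 (z = 9 + 8 = 17)
w(l, I) = -121/20 (w(l, I) = -6 + (3/4 - 4/5) = -6 + (3*(¼) - 4*⅕) = -6 + (¾ - ⅘) = -6 - 1/20 = -121/20)
E(t, f) = ⅓
P(r) = 17/r
P(E(-2, w(3, -5)))² = (17/(⅓))² = (17*3)² = 51² = 2601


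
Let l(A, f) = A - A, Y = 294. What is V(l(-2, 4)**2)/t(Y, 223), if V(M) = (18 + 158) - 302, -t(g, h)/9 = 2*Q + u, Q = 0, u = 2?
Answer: 7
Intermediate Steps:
t(g, h) = -18 (t(g, h) = -9*(2*0 + 2) = -9*(0 + 2) = -9*2 = -18)
l(A, f) = 0
V(M) = -126 (V(M) = 176 - 302 = -126)
V(l(-2, 4)**2)/t(Y, 223) = -126/(-18) = -126*(-1/18) = 7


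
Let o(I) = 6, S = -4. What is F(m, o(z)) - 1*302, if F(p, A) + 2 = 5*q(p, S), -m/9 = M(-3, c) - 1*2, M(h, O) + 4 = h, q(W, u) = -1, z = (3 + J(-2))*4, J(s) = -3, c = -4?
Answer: -309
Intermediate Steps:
z = 0 (z = (3 - 3)*4 = 0*4 = 0)
M(h, O) = -4 + h
m = 81 (m = -9*((-4 - 3) - 1*2) = -9*(-7 - 2) = -9*(-9) = 81)
F(p, A) = -7 (F(p, A) = -2 + 5*(-1) = -2 - 5 = -7)
F(m, o(z)) - 1*302 = -7 - 1*302 = -7 - 302 = -309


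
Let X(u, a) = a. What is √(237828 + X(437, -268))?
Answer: 2*√59390 ≈ 487.40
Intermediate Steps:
√(237828 + X(437, -268)) = √(237828 - 268) = √237560 = 2*√59390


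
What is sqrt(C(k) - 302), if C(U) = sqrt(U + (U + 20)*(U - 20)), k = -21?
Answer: sqrt(-302 + 2*sqrt(5)) ≈ 17.249*I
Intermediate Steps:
C(U) = sqrt(U + (-20 + U)*(20 + U)) (C(U) = sqrt(U + (20 + U)*(-20 + U)) = sqrt(U + (-20 + U)*(20 + U)))
sqrt(C(k) - 302) = sqrt(sqrt(-400 - 21 + (-21)**2) - 302) = sqrt(sqrt(-400 - 21 + 441) - 302) = sqrt(sqrt(20) - 302) = sqrt(2*sqrt(5) - 302) = sqrt(-302 + 2*sqrt(5))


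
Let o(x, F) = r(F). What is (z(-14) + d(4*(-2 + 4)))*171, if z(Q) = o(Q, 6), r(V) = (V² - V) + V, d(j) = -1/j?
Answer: 49077/8 ≈ 6134.6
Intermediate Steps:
r(V) = V²
o(x, F) = F²
z(Q) = 36 (z(Q) = 6² = 36)
(z(-14) + d(4*(-2 + 4)))*171 = (36 - 1/(4*(-2 + 4)))*171 = (36 - 1/(4*2))*171 = (36 - 1/8)*171 = (36 - 1*⅛)*171 = (36 - ⅛)*171 = (287/8)*171 = 49077/8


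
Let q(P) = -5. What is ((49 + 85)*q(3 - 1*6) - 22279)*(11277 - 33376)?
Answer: 507149951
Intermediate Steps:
((49 + 85)*q(3 - 1*6) - 22279)*(11277 - 33376) = ((49 + 85)*(-5) - 22279)*(11277 - 33376) = (134*(-5) - 22279)*(-22099) = (-670 - 22279)*(-22099) = -22949*(-22099) = 507149951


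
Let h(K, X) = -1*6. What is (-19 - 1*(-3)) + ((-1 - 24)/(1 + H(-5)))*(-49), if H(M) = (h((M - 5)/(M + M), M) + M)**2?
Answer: -727/122 ≈ -5.9590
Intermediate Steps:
h(K, X) = -6
H(M) = (-6 + M)**2
(-19 - 1*(-3)) + ((-1 - 24)/(1 + H(-5)))*(-49) = (-19 - 1*(-3)) + ((-1 - 24)/(1 + (-6 - 5)**2))*(-49) = (-19 + 3) - 25/(1 + (-11)**2)*(-49) = -16 - 25/(1 + 121)*(-49) = -16 - 25/122*(-49) = -16 + 1225/122 = -727/122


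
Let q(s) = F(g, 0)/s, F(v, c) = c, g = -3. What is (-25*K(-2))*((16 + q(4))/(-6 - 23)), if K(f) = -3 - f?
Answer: -400/29 ≈ -13.793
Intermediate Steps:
q(s) = 0 (q(s) = 0/s = 0)
(-25*K(-2))*((16 + q(4))/(-6 - 23)) = (-25*(-3 - 1*(-2)))*((16 + 0)/(-6 - 23)) = (-25*(-3 + 2))*(16/(-29)) = (-25*(-1))*(16*(-1/29)) = 25*(-16/29) = -400/29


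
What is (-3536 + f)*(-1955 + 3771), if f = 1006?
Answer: -4594480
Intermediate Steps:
(-3536 + f)*(-1955 + 3771) = (-3536 + 1006)*(-1955 + 3771) = -2530*1816 = -4594480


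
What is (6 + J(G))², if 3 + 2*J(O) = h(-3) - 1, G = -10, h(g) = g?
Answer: 25/4 ≈ 6.2500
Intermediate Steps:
J(O) = -7/2 (J(O) = -3/2 + (-3 - 1)/2 = -3/2 + (½)*(-4) = -3/2 - 2 = -7/2)
(6 + J(G))² = (6 - 7/2)² = (5/2)² = 25/4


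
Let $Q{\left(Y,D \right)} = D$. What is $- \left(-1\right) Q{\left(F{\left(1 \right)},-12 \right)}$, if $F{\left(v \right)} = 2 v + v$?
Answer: $-12$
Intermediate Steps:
$F{\left(v \right)} = 3 v$
$- \left(-1\right) Q{\left(F{\left(1 \right)},-12 \right)} = - \left(-1\right) \left(-12\right) = \left(-1\right) 12 = -12$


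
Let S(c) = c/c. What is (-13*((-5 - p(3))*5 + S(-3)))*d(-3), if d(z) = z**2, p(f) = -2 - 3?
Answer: -117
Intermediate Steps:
S(c) = 1
p(f) = -5
(-13*((-5 - p(3))*5 + S(-3)))*d(-3) = -13*((-5 - 1*(-5))*5 + 1)*(-3)**2 = -13*((-5 + 5)*5 + 1)*9 = -13*(0*5 + 1)*9 = -13*(0 + 1)*9 = -13*1*9 = -13*9 = -117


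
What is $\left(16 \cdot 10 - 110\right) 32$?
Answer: $1600$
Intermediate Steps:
$\left(16 \cdot 10 - 110\right) 32 = \left(160 - 110\right) 32 = 50 \cdot 32 = 1600$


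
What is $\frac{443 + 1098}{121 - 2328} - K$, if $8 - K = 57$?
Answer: $\frac{106602}{2207} \approx 48.302$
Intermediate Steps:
$K = -49$ ($K = 8 - 57 = -49$)
$\frac{443 + 1098}{121 - 2328} - K = \frac{443 + 1098}{121 - 2328} - -49 = \frac{1541}{-2207} + 49 = 1541 \left(- \frac{1}{2207}\right) + 49 = - \frac{1541}{2207} + 49 = \frac{106602}{2207}$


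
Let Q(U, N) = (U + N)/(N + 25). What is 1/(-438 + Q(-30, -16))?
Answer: -9/3988 ≈ -0.0022568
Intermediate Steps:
Q(U, N) = (N + U)/(25 + N)
1/(-438 + Q(-30, -16)) = 1/(-438 + (-16 - 30)/(25 - 16)) = 1/(-438 - 46/9) = 1/(-3988/9) = -9/3988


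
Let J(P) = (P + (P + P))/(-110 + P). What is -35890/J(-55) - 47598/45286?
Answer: -812681069/22643 ≈ -35891.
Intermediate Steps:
J(P) = 3*P/(-110 + P) (J(P) = (P + 2*P)/(-110 + P) = (3*P)/(-110 + P) = 3*P/(-110 + P))
-35890/J(-55) - 47598/45286 = -35890/1 - 47598/45286 = -35890/1 - 47598*1/45286 = -35890/1 - 23799/22643 = -35890*1 - 23799/22643 = -35890 - 23799/22643 = -812681069/22643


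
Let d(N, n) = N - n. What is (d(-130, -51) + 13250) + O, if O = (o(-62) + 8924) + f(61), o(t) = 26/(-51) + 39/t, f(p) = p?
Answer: 70053671/3162 ≈ 22155.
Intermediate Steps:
o(t) = -26/51 + 39/t (o(t) = 26*(-1/51) + 39/t = -26/51 + 39/t)
O = 28406969/3162 (O = ((-26/51 + 39/(-62)) + 8924) + 61 = ((-26/51 + 39*(-1/62)) + 8924) + 61 = ((-26/51 - 39/62) + 8924) + 61 = (-3601/3162 + 8924) + 61 = 28214087/3162 + 61 = 28406969/3162 ≈ 8983.9)
(d(-130, -51) + 13250) + O = ((-130 - 1*(-51)) + 13250) + 28406969/3162 = ((-130 + 51) + 13250) + 28406969/3162 = (-79 + 13250) + 28406969/3162 = 13171 + 28406969/3162 = 70053671/3162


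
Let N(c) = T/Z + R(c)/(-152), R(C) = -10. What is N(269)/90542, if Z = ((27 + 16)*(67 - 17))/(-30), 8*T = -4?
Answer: 1189/1479456280 ≈ 8.0367e-7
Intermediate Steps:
T = -½ (T = (⅛)*(-4) = -½ ≈ -0.50000)
Z = -215/3 (Z = (43*50)*(-1/30) = 2150*(-1/30) = -215/3 ≈ -71.667)
N(c) = 1189/16340 (N(c) = -1/(2*(-215/3)) - 10/(-152) = -½*(-3/215) - 10*(-1/152) = 3/430 + 5/76 = 1189/16340)
N(269)/90542 = (1189/16340)/90542 = (1189/16340)*(1/90542) = 1189/1479456280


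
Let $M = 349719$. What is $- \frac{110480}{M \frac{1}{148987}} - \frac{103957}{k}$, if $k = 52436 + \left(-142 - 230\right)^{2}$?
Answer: $- \frac{448707076974469}{9533339940} \approx -47067.0$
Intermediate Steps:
$k = 190820$ ($k = 52436 + \left(-372\right)^{2} = 52436 + 138384 = 190820$)
$- \frac{110480}{M \frac{1}{148987}} - \frac{103957}{k} = - \frac{110480}{349719 \cdot \frac{1}{148987}} - \frac{103957}{190820} = - \frac{110480}{349719 \cdot \frac{1}{148987}} - \frac{14851}{27260} = - \frac{110480}{\frac{349719}{148987}} - \frac{14851}{27260} = \left(-110480\right) \frac{148987}{349719} - \frac{14851}{27260} = - \frac{16460083760}{349719} - \frac{14851}{27260} = - \frac{448707076974469}{9533339940}$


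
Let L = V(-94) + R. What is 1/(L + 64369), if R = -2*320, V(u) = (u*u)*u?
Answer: -1/766855 ≈ -1.3040e-6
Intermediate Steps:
V(u) = u**3 (V(u) = u**2*u = u**3)
R = -640
L = -831224 (L = (-94)**3 - 640 = -830584 - 640 = -831224)
1/(L + 64369) = 1/(-831224 + 64369) = 1/(-766855) = -1/766855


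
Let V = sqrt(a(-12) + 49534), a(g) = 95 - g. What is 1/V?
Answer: sqrt(49641)/49641 ≈ 0.0044883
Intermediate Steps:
V = sqrt(49641) (V = sqrt((95 - 1*(-12)) + 49534) = sqrt((95 + 12) + 49534) = sqrt(107 + 49534) = sqrt(49641) ≈ 222.80)
1/V = 1/(sqrt(49641)) = sqrt(49641)/49641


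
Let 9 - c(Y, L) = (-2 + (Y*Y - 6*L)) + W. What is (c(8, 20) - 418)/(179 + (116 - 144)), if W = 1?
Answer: -352/151 ≈ -2.3311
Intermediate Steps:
c(Y, L) = 10 - Y**2 + 6*L (c(Y, L) = 9 - ((-2 + (Y*Y - 6*L)) + 1) = 9 - ((-2 + (Y**2 - 6*L)) + 1) = 9 - ((-2 + Y**2 - 6*L) + 1) = 9 - (-1 + Y**2 - 6*L) = 9 + (1 - Y**2 + 6*L) = 10 - Y**2 + 6*L)
(c(8, 20) - 418)/(179 + (116 - 144)) = ((10 - 1*8**2 + 6*20) - 418)/(179 + (116 - 144)) = ((10 - 1*64 + 120) - 418)/(179 - 28) = ((10 - 64 + 120) - 418)/151 = (66 - 418)*(1/151) = -352*1/151 = -352/151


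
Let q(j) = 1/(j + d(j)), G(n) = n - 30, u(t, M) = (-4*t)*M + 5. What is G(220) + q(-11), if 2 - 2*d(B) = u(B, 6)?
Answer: 54908/289 ≈ 189.99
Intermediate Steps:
u(t, M) = 5 - 4*M*t (u(t, M) = -4*M*t + 5 = 5 - 4*M*t)
G(n) = -30 + n
d(B) = -3/2 + 12*B (d(B) = 1 - (5 - 4*6*B)/2 = 1 - (5 - 24*B)/2 = 1 + (-5/2 + 12*B) = -3/2 + 12*B)
q(j) = 1/(-3/2 + 13*j) (q(j) = 1/(j + (-3/2 + 12*j)) = 1/(-3/2 + 13*j))
G(220) + q(-11) = (-30 + 220) + 2/(-3 + 26*(-11)) = 190 + 2/(-3 - 286) = 190 + 2/(-289) = 190 + 2*(-1/289) = 190 - 2/289 = 54908/289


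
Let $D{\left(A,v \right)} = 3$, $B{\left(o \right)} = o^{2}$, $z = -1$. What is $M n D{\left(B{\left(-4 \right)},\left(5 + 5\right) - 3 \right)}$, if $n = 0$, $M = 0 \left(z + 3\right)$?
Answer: $0$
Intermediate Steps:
$M = 0$ ($M = 0 \left(-1 + 3\right) = 0 \cdot 2 = 0$)
$M n D{\left(B{\left(-4 \right)},\left(5 + 5\right) - 3 \right)} = 0 \cdot 0 \cdot 3 = 0 \cdot 3 = 0$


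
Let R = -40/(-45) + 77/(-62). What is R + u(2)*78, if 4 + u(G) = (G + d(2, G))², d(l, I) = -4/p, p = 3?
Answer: -154949/558 ≈ -277.69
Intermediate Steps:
d(l, I) = -4/3
u(G) = -4 + (-4/3 + G)² (u(G) = -4 + (G - 4/3)² = -4 + (-4/3 + G)²)
R = -197/558 (R = -40*(-1/45) + 77*(-1/62) = 8/9 - 77/62 = -197/558 ≈ -0.35305)
R + u(2)*78 = -197/558 + (-4 + (-4 + 3*2)²/9)*78 = -197/558 + (-4 + (-4 + 6)²/9)*78 = -197/558 + (-4 + (⅑)*2²)*78 = -197/558 + (-4 + (⅑)*4)*78 = -197/558 + (-4 + 4/9)*78 = -197/558 - 32/9*78 = -197/558 - 832/3 = -154949/558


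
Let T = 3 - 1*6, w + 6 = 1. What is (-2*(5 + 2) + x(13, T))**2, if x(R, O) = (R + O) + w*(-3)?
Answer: 121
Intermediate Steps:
w = -5 (w = -6 + 1 = -5)
T = -3 (T = 3 - 6 = -3)
x(R, O) = 15 + O + R (x(R, O) = (R + O) - 5*(-3) = (O + R) + 15 = 15 + O + R)
(-2*(5 + 2) + x(13, T))**2 = (-2*(5 + 2) + (15 - 3 + 13))**2 = (-2*7 + 25)**2 = (-14 + 25)**2 = 11**2 = 121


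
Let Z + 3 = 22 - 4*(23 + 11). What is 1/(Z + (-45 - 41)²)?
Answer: 1/7279 ≈ 0.00013738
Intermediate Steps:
Z = -117 (Z = -3 + (22 - 4*(23 + 11)) = -3 + (22 - 4*34) = -3 + (22 - 136) = -3 - 114 = -117)
1/(Z + (-45 - 41)²) = 1/(-117 + (-45 - 41)²) = 1/(-117 + (-86)²) = 1/(-117 + 7396) = 1/7279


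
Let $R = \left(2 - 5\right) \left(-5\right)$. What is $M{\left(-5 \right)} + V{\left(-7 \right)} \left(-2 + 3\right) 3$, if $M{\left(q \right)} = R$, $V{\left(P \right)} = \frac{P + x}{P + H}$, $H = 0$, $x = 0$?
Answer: $18$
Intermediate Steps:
$V{\left(P \right)} = 1$ ($V{\left(P \right)} = \frac{P + 0}{P + 0} = \frac{P}{P} = 1$)
$R = 15$ ($R = \left(-3\right) \left(-5\right) = 15$)
$M{\left(q \right)} = 15$
$M{\left(-5 \right)} + V{\left(-7 \right)} \left(-2 + 3\right) 3 = 15 + 1 \left(-2 + 3\right) 3 = 15 + 1 \cdot 1 \cdot 3 = 15 + 1 \cdot 3 = 15 + 3 = 18$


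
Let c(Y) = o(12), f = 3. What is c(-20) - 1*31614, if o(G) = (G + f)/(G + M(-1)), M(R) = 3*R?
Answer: -94837/3 ≈ -31612.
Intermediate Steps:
o(G) = (3 + G)/(-3 + G) (o(G) = (G + 3)/(G + 3*(-1)) = (3 + G)/(G - 3) = (3 + G)/(-3 + G))
c(Y) = 5/3 (c(Y) = (3 + 12)/(-3 + 12) = 15/9 = (⅑)*15 = 5/3)
c(-20) - 1*31614 = 5/3 - 1*31614 = 5/3 - 31614 = -94837/3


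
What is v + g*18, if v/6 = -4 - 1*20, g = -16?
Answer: -432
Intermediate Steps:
v = -144 (v = 6*(-4 - 1*20) = 6*(-4 - 20) = 6*(-24) = -144)
v + g*18 = -144 - 16*18 = -144 - 288 = -432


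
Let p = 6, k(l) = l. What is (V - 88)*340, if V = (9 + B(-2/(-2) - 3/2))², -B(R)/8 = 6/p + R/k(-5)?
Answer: -149532/5 ≈ -29906.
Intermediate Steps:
B(R) = -8 + 8*R/5 (B(R) = -8*(6/6 + R/(-5)) = -8*(6*(⅙) + R*(-⅕)) = -8*(1 - R/5) = -8 + 8*R/5)
V = 1/25 (V = (9 + (-8 + 8*(-2/(-2) - 3/2)/5))² = (9 + (-8 + 8*(-2*(-½) - 3*½)/5))² = (9 + (-8 + 8*(1 - 3/2)/5))² = (9 + (-8 + (8/5)*(-½)))² = (9 + (-8 - ⅘))² = (9 - 44/5)² = (⅕)² = 1/25 ≈ 0.040000)
(V - 88)*340 = (1/25 - 88)*340 = -2199/25*340 = -149532/5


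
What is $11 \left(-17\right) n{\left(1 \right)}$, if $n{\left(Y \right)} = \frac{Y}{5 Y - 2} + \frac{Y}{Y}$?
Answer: $- \frac{748}{3} \approx -249.33$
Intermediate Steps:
$n{\left(Y \right)} = 1 + \frac{Y}{-2 + 5 Y}$ ($n{\left(Y \right)} = \frac{Y}{-2 + 5 Y} + 1 = 1 + \frac{Y}{-2 + 5 Y}$)
$11 \left(-17\right) n{\left(1 \right)} = 11 \left(-17\right) \frac{2 \left(-1 + 3 \cdot 1\right)}{-2 + 5 \cdot 1} = - 187 \frac{2 \left(-1 + 3\right)}{-2 + 5} = - 187 \cdot 2 \cdot \frac{1}{3} \cdot 2 = \left(-187\right) \frac{4}{3} = - \frac{748}{3}$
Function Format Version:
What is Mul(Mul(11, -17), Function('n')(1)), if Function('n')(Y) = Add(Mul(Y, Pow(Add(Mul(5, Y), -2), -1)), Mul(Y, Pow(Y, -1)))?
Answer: Rational(-748, 3) ≈ -249.33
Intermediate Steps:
Function('n')(Y) = Add(1, Mul(Y, Pow(Add(-2, Mul(5, Y)), -1))) (Function('n')(Y) = Add(Mul(Y, Pow(Add(-2, Mul(5, Y)), -1)), 1) = Add(1, Mul(Y, Pow(Add(-2, Mul(5, Y)), -1))))
Mul(Mul(11, -17), Function('n')(1)) = Mul(Mul(11, -17), Mul(2, Pow(Add(-2, Mul(5, 1)), -1), Add(-1, Mul(3, 1)))) = Mul(-187, Mul(2, Pow(Add(-2, 5), -1), Add(-1, 3))) = Mul(-187, Mul(2, Pow(3, -1), 2)) = Mul(-187, Mul(2, Rational(1, 3), 2)) = Mul(-187, Rational(4, 3)) = Rational(-748, 3)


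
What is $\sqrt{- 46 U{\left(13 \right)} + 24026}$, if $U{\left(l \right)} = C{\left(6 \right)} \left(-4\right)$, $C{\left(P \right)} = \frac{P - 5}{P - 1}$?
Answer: $\frac{\sqrt{601570}}{5} \approx 155.12$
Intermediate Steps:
$C{\left(P \right)} = \frac{-5 + P}{-1 + P}$
$U{\left(l \right)} = - \frac{4}{5}$ ($U{\left(l \right)} = \frac{-5 + 6}{-1 + 6} \left(-4\right) = \frac{1}{5} \cdot 1 \left(-4\right) = \frac{1}{5} \left(-4\right) = - \frac{4}{5}$)
$\sqrt{- 46 U{\left(13 \right)} + 24026} = \sqrt{\left(-46\right) \left(- \frac{4}{5}\right) + 24026} = \sqrt{\frac{184}{5} + 24026} = \sqrt{\frac{120314}{5}} = \frac{\sqrt{601570}}{5}$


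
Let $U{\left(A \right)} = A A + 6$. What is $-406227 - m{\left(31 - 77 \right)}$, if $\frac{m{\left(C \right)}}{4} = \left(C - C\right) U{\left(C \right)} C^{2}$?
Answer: $-406227$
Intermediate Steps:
$U{\left(A \right)} = 6 + A^{2}$ ($U{\left(A \right)} = A^{2} + 6 = 6 + A^{2}$)
$m{\left(C \right)} = 0$ ($m{\left(C \right)} = 4 \left(C - C\right) \left(6 + C^{2}\right) C^{2} = 4 \cdot 0 \left(6 + C^{2}\right) C^{2} = 4 \cdot 0 C^{2} = 4 \cdot 0 = 0$)
$-406227 - m{\left(31 - 77 \right)} = -406227 - 0 = -406227 + 0 = -406227$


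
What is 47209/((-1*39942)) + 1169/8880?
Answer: -62087287/59114160 ≈ -1.0503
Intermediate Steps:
47209/((-1*39942)) + 1169/8880 = 47209/(-39942) + 1169*(1/8880) = 47209*(-1/39942) + 1169/8880 = -47209/39942 + 1169/8880 = -62087287/59114160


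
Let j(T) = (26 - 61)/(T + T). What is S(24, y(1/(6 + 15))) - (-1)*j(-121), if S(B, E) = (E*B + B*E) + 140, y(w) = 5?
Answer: 91995/242 ≈ 380.14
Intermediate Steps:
j(T) = -35/(2*T) (j(T) = -35*1/(2*T) = -35/(2*T))
S(B, E) = 140 + 2*B*E (S(B, E) = (B*E + B*E) + 140 = 2*B*E + 140 = 140 + 2*B*E)
S(24, y(1/(6 + 15))) - (-1)*j(-121) = (140 + 2*24*5) - (-1)*(-35/2/(-121)) = (140 + 240) - (-1)*(-35/2*(-1/121)) = 380 - (-1)*35/242 = 380 - 1*(-35/242) = 380 + 35/242 = 91995/242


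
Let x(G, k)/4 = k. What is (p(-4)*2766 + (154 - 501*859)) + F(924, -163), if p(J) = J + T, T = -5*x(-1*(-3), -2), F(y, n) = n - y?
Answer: -331716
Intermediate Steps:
x(G, k) = 4*k
T = 40 (T = -20*(-2) = -5*(-8) = 40)
p(J) = 40 + J (p(J) = J + 40 = 40 + J)
(p(-4)*2766 + (154 - 501*859)) + F(924, -163) = ((40 - 4)*2766 + (154 - 501*859)) + (-163 - 1*924) = (36*2766 + (154 - 430359)) + (-163 - 924) = (99576 - 430205) - 1087 = -330629 - 1087 = -331716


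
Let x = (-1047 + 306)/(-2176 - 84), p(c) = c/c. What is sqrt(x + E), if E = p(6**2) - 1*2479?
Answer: 3*I*sqrt(351526615)/1130 ≈ 49.776*I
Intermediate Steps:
p(c) = 1
x = 741/2260 (x = -741/(-2260) = -741*(-1/2260) = 741/2260 ≈ 0.32788)
E = -2478 (E = 1 - 1*2479 = 1 - 2479 = -2478)
sqrt(x + E) = sqrt(741/2260 - 2478) = sqrt(-5599539/2260) = 3*I*sqrt(351526615)/1130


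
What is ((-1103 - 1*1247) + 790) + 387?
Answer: -1173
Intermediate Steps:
((-1103 - 1*1247) + 790) + 387 = ((-1103 - 1247) + 790) + 387 = (-2350 + 790) + 387 = -1560 + 387 = -1173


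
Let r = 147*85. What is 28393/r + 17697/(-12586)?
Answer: 19461469/22466010 ≈ 0.86626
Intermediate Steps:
r = 12495
28393/r + 17697/(-12586) = 28393/12495 + 17697/(-12586) = 28393*(1/12495) + 17697*(-1/12586) = 28393/12495 - 17697/12586 = 19461469/22466010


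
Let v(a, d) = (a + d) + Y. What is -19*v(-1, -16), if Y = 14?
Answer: 57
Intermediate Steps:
v(a, d) = 14 + a + d (v(a, d) = (a + d) + 14 = 14 + a + d)
-19*v(-1, -16) = -19*(14 - 1 - 16) = -19*(-3) = 57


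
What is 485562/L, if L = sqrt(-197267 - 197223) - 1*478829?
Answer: -77500388966/76425868577 - 161854*I*sqrt(394490)/76425868577 ≈ -1.0141 - 0.0013302*I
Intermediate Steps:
L = -478829 + I*sqrt(394490) (L = sqrt(-394490) - 478829 = I*sqrt(394490) - 478829 = -478829 + I*sqrt(394490) ≈ -4.7883e+5 + 628.08*I)
485562/L = 485562/(-478829 + I*sqrt(394490))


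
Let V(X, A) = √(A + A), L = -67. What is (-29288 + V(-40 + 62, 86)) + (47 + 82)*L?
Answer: -37931 + 2*√43 ≈ -37918.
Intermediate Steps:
V(X, A) = √2*√A (V(X, A) = √(2*A) = √2*√A)
(-29288 + V(-40 + 62, 86)) + (47 + 82)*L = (-29288 + √2*√86) + (47 + 82)*(-67) = (-29288 + 2*√43) + 129*(-67) = (-29288 + 2*√43) - 8643 = -37931 + 2*√43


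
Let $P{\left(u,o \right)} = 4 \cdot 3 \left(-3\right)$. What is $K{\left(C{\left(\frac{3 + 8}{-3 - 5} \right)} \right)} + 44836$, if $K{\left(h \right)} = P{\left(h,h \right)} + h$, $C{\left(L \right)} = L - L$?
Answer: $44800$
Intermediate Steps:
$P{\left(u,o \right)} = -36$ ($P{\left(u,o \right)} = 12 \left(-3\right) = -36$)
$C{\left(L \right)} = 0$
$K{\left(h \right)} = -36 + h$
$K{\left(C{\left(\frac{3 + 8}{-3 - 5} \right)} \right)} + 44836 = \left(-36 + 0\right) + 44836 = -36 + 44836 = 44800$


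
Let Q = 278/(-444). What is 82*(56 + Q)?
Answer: 504013/111 ≈ 4540.7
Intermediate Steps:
Q = -139/222 (Q = 278*(-1/444) = -139/222 ≈ -0.62613)
82*(56 + Q) = 82*(56 - 139/222) = 82*(12293/222) = 504013/111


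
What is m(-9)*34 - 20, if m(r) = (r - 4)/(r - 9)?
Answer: 41/9 ≈ 4.5556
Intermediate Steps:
m(r) = (-4 + r)/(-9 + r)
m(-9)*34 - 20 = ((-4 - 9)/(-9 - 9))*34 - 20 = (-13/(-18))*34 - 20 = -1/18*(-13)*34 - 20 = (13/18)*34 - 20 = 221/9 - 20 = 41/9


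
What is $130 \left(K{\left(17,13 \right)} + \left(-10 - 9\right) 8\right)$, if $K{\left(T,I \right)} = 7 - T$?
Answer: $-21060$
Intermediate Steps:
$130 \left(K{\left(17,13 \right)} + \left(-10 - 9\right) 8\right) = 130 \left(\left(7 - 17\right) + \left(-10 - 9\right) 8\right) = 130 \left(\left(7 - 17\right) - 152\right) = 130 \left(-10 - 152\right) = 130 \left(-162\right) = -21060$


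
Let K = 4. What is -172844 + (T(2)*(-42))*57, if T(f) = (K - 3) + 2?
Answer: -180026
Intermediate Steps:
T(f) = 3 (T(f) = (4 - 3) + 2 = 1 + 2 = 3)
-172844 + (T(2)*(-42))*57 = -172844 + (3*(-42))*57 = -172844 - 126*57 = -172844 - 7182 = -180026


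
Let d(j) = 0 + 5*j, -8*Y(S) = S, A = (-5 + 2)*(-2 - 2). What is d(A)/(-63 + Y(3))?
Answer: -160/169 ≈ -0.94675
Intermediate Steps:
A = 12 (A = -3*(-4) = 12)
Y(S) = -S/8
d(j) = 5*j
d(A)/(-63 + Y(3)) = (5*12)/(-63 - ⅛*3) = 60/(-63 - 3/8) = 60/(-507/8) = 60*(-8/507) = -160/169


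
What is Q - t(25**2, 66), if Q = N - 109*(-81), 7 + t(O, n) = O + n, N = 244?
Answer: 8389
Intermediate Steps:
t(O, n) = -7 + O + n (t(O, n) = -7 + (O + n) = -7 + O + n)
Q = 9073 (Q = 244 - 109*(-81) = 244 + 8829 = 9073)
Q - t(25**2, 66) = 9073 - (-7 + 25**2 + 66) = 9073 - (-7 + 625 + 66) = 9073 - 1*684 = 9073 - 684 = 8389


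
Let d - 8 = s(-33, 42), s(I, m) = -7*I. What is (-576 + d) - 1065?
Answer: -1402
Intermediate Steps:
d = 239 (d = 8 - 7*(-33) = 8 + 231 = 239)
(-576 + d) - 1065 = (-576 + 239) - 1065 = -337 - 1065 = -1402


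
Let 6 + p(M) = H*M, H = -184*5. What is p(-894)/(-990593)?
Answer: -822474/990593 ≈ -0.83028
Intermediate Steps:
H = -920
p(M) = -6 - 920*M
p(-894)/(-990593) = (-6 - 920*(-894))/(-990593) = (-6 + 822480)*(-1/990593) = 822474*(-1/990593) = -822474/990593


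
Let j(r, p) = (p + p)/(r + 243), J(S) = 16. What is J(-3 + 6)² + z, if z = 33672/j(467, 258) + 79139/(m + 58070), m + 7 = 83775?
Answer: 284142929561/6099034 ≈ 46588.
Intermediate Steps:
m = 83768 (m = -7 + 83775 = 83768)
j(r, p) = 2*p/(243 + r) (j(r, p) = (2*p)/(243 + r) = 2*p/(243 + r))
z = 282581576857/6099034 (z = 33672/((2*258/(243 + 467))) + 79139/(83768 + 58070) = 33672/((2*258/710)) + 79139/141838 = 33672/((2*258*(1/710))) + 79139*(1/141838) = 33672/(258/355) + 79139/141838 = 33672*(355/258) + 79139/141838 = 1992260/43 + 79139/141838 = 282581576857/6099034 ≈ 46332.)
J(-3 + 6)² + z = 16² + 282581576857/6099034 = 256 + 282581576857/6099034 = 284142929561/6099034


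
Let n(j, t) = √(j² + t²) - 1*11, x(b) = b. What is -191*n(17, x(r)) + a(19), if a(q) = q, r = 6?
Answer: 2120 - 955*√13 ≈ -1323.3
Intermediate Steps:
n(j, t) = -11 + √(j² + t²) (n(j, t) = √(j² + t²) - 11 = -11 + √(j² + t²))
-191*n(17, x(r)) + a(19) = -191*(-11 + √(17² + 6²)) + 19 = -191*(-11 + √(289 + 36)) + 19 = -191*(-11 + √325) + 19 = -191*(-11 + 5*√13) + 19 = (2101 - 955*√13) + 19 = 2120 - 955*√13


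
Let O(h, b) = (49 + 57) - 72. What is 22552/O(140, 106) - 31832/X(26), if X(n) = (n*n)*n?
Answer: 24705729/37349 ≈ 661.48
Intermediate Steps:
X(n) = n³ (X(n) = n²*n = n³)
O(h, b) = 34 (O(h, b) = 106 - 72 = 34)
22552/O(140, 106) - 31832/X(26) = 22552/34 - 31832/(26³) = 22552*(1/34) - 31832/17576 = 11276/17 - 31832*1/17576 = 11276/17 - 3979/2197 = 24705729/37349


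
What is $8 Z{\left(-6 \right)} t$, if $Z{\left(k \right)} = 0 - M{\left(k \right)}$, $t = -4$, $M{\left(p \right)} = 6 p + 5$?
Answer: $-992$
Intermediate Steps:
$M{\left(p \right)} = 5 + 6 p$
$Z{\left(k \right)} = -5 - 6 k$ ($Z{\left(k \right)} = 0 - \left(5 + 6 k\right) = -5 - 6 k$)
$8 Z{\left(-6 \right)} t = 8 \left(-5 - -36\right) \left(-4\right) = 8 \left(-5 + 36\right) \left(-4\right) = 8 \cdot 31 \left(-4\right) = 248 \left(-4\right) = -992$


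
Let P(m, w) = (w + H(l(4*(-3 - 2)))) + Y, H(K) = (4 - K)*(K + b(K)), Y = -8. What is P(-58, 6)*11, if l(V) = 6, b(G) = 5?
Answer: -264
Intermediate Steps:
H(K) = (4 - K)*(5 + K) (H(K) = (4 - K)*(K + 5) = (4 - K)*(5 + K))
P(m, w) = -30 + w (P(m, w) = (w + (20 - 1*6 - 1*6**2)) - 8 = (w + (20 - 6 - 1*36)) - 8 = (w + (20 - 6 - 36)) - 8 = (w - 22) - 8 = (-22 + w) - 8 = -30 + w)
P(-58, 6)*11 = (-30 + 6)*11 = -24*11 = -264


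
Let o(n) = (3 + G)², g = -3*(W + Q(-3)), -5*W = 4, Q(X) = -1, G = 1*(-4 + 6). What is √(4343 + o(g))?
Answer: 4*√273 ≈ 66.091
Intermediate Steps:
G = 2 (G = 1*2 = 2)
W = -⅘ (W = -⅕*4 = -⅘ ≈ -0.80000)
g = 27/5 (g = -3*(-⅘ - 1) = -3*(-9/5) = 27/5 ≈ 5.4000)
o(n) = 25 (o(n) = (3 + 2)² = 5² = 25)
√(4343 + o(g)) = √(4343 + 25) = √4368 = 4*√273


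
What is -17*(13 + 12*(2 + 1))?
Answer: -833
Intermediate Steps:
-17*(13 + 12*(2 + 1)) = -17*(13 + 12*3) = -17*(13 + 36) = -17*49 = -833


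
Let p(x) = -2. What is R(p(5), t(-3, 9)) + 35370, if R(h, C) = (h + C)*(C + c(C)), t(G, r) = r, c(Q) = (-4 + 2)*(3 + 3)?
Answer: 35349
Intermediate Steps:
c(Q) = -12 (c(Q) = -2*6 = -12)
R(h, C) = (-12 + C)*(C + h) (R(h, C) = (h + C)*(C - 12) = (C + h)*(-12 + C) = (-12 + C)*(C + h))
R(p(5), t(-3, 9)) + 35370 = (9² - 12*9 - 12*(-2) + 9*(-2)) + 35370 = (81 - 108 + 24 - 18) + 35370 = -21 + 35370 = 35349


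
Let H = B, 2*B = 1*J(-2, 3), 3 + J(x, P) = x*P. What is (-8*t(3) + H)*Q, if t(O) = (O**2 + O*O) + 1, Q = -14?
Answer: 2191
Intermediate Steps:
t(O) = 1 + 2*O**2 (t(O) = (O**2 + O**2) + 1 = 2*O**2 + 1 = 1 + 2*O**2)
J(x, P) = -3 + P*x (J(x, P) = -3 + x*P = -3 + P*x)
B = -9/2 (B = (1*(-3 + 3*(-2)))/2 = (1*(-3 - 6))/2 = (1*(-9))/2 = (1/2)*(-9) = -9/2 ≈ -4.5000)
H = -9/2 ≈ -4.5000
(-8*t(3) + H)*Q = (-8*(1 + 2*3**2) - 9/2)*(-14) = (-8*(1 + 2*9) - 9/2)*(-14) = (-8*(1 + 18) - 9/2)*(-14) = (-8*19 - 9/2)*(-14) = (-152 - 9/2)*(-14) = -313/2*(-14) = 2191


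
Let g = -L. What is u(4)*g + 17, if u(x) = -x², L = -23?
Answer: -351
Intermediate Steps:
g = 23 (g = -1*(-23) = 23)
u(4)*g + 17 = -1*4²*23 + 17 = -1*16*23 + 17 = -16*23 + 17 = -368 + 17 = -351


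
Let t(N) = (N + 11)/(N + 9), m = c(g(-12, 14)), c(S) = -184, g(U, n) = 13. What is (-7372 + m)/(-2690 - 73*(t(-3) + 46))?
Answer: 5667/4609 ≈ 1.2296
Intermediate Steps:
m = -184
t(N) = (11 + N)/(9 + N)
(-7372 + m)/(-2690 - 73*(t(-3) + 46)) = (-7372 - 184)/(-2690 - 73*((11 - 3)/(9 - 3) + 46)) = -7556/(-2690 - 73*(8/6 + 46)) = -7556/(-2690 - 73*((⅙)*8 + 46)) = -7556/(-2690 - 73*(4/3 + 46)) = -7556/(-2690 - 73*142/3) = -7556/(-2690 - 10366/3) = -7556/(-18436/3) = -7556*(-3/18436) = 5667/4609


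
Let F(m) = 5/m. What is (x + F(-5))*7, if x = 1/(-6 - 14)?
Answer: -147/20 ≈ -7.3500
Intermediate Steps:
x = -1/20 (x = 1/(-20) = -1/20 ≈ -0.050000)
(x + F(-5))*7 = (-1/20 + 5/(-5))*7 = (-1/20 + 5*(-⅕))*7 = (-1/20 - 1)*7 = -21/20*7 = -147/20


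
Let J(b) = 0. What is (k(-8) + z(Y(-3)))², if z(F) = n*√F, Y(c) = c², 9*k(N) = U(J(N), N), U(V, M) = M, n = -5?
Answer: 20449/81 ≈ 252.46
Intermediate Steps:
k(N) = N/9
z(F) = -5*√F
(k(-8) + z(Y(-3)))² = ((⅑)*(-8) - 5*√((-3)²))² = (-8/9 - 5*√9)² = (-8/9 - 5*3)² = (-8/9 - 15)² = (-143/9)² = 20449/81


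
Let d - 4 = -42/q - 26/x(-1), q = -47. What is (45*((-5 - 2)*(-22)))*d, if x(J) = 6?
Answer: 182490/47 ≈ 3882.8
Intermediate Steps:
d = 79/141 (d = 4 + (-42/(-47) - 26/6) = 4 + (-42*(-1/47) - 26*⅙) = 4 + (42/47 - 13/3) = 4 - 485/141 = 79/141 ≈ 0.56028)
(45*((-5 - 2)*(-22)))*d = (45*((-5 - 2)*(-22)))*(79/141) = (45*(-7*(-22)))*(79/141) = (45*154)*(79/141) = 6930*(79/141) = 182490/47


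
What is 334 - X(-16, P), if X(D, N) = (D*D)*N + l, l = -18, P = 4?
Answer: -672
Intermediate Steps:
X(D, N) = -18 + N*D² (X(D, N) = (D*D)*N - 18 = D²*N - 18 = N*D² - 18 = -18 + N*D²)
334 - X(-16, P) = 334 - (-18 + 4*(-16)²) = 334 - (-18 + 4*256) = 334 - (-18 + 1024) = 334 - 1*1006 = 334 - 1006 = -672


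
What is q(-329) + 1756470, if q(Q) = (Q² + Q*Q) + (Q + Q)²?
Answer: 2405916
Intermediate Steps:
q(Q) = 6*Q² (q(Q) = (Q² + Q²) + (2*Q)² = 2*Q² + 4*Q² = 6*Q²)
q(-329) + 1756470 = 6*(-329)² + 1756470 = 6*108241 + 1756470 = 649446 + 1756470 = 2405916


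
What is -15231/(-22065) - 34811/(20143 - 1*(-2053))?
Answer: -143345813/163251580 ≈ -0.87807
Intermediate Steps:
-15231/(-22065) - 34811/(20143 - 1*(-2053)) = -15231*(-1/22065) - 34811/(20143 + 2053) = 5077/7355 - 34811/22196 = -143345813/163251580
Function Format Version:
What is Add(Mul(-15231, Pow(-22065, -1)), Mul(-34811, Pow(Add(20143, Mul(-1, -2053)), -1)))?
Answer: Rational(-143345813, 163251580) ≈ -0.87807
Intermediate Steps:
Add(Mul(-15231, Pow(-22065, -1)), Mul(-34811, Pow(Add(20143, Mul(-1, -2053)), -1))) = Add(Mul(-15231, Rational(-1, 22065)), Mul(-34811, Pow(Add(20143, 2053), -1))) = Add(Rational(5077, 7355), Mul(-34811, Pow(22196, -1))) = Add(Rational(5077, 7355), Mul(-34811, Rational(1, 22196))) = Add(Rational(5077, 7355), Rational(-34811, 22196)) = Rational(-143345813, 163251580)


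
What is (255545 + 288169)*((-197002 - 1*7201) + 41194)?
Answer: -88630275426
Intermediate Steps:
(255545 + 288169)*((-197002 - 1*7201) + 41194) = 543714*((-197002 - 7201) + 41194) = 543714*(-204203 + 41194) = 543714*(-163009) = -88630275426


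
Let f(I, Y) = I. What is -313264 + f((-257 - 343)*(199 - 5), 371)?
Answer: -429664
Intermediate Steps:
-313264 + f((-257 - 343)*(199 - 5), 371) = -313264 + (-257 - 343)*(199 - 5) = -313264 - 600*194 = -313264 - 116400 = -429664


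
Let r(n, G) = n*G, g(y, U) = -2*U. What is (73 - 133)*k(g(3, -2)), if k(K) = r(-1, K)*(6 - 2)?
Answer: 960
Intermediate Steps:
r(n, G) = G*n
k(K) = -4*K (k(K) = (K*(-1))*(6 - 2) = -K*4 = -4*K)
(73 - 133)*k(g(3, -2)) = (73 - 133)*(-(-8)*(-2)) = -(-240)*4 = -60*(-16) = 960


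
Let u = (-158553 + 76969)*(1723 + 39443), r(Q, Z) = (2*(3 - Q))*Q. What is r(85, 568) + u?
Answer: -3358500884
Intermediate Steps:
r(Q, Z) = Q*(6 - 2*Q) (r(Q, Z) = (6 - 2*Q)*Q = Q*(6 - 2*Q))
u = -3358486944 (u = -81584*41166 = -3358486944)
r(85, 568) + u = 2*85*(3 - 1*85) - 3358486944 = 2*85*(3 - 85) - 3358486944 = 2*85*(-82) - 3358486944 = -13940 - 3358486944 = -3358500884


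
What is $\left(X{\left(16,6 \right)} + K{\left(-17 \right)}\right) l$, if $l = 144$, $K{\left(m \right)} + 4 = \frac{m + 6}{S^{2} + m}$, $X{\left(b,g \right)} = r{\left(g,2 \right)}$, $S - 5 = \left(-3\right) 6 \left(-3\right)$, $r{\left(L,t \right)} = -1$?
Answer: $- \frac{311958}{433} \approx -720.46$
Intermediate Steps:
$S = 59$ ($S = 5 + \left(-3\right) 6 \left(-3\right) = 5 - -54 = 5 + 54 = 59$)
$X{\left(b,g \right)} = -1$
$K{\left(m \right)} = -4 + \frac{6 + m}{3481 + m}$ ($K{\left(m \right)} = -4 + \frac{m + 6}{59^{2} + m} = -4 + \frac{6 + m}{3481 + m}$)
$\left(X{\left(16,6 \right)} + K{\left(-17 \right)}\right) l = \left(-1 + \frac{-13918 - -51}{3481 - 17}\right) 144 = \left(-1 + \frac{-13918 + 51}{3464}\right) 144 = \left(-1 + \frac{1}{3464} \left(-13867\right)\right) 144 = \left(-1 - \frac{13867}{3464}\right) 144 = \left(- \frac{17331}{3464}\right) 144 = - \frac{311958}{433}$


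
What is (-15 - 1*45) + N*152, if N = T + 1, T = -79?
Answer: -11916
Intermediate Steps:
N = -78 (N = -79 + 1 = -78)
(-15 - 1*45) + N*152 = (-15 - 1*45) - 78*152 = (-15 - 45) - 11856 = -60 - 11856 = -11916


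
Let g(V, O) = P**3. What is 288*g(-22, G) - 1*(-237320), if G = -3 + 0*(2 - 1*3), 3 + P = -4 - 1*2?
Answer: 27368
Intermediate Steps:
P = -9 (P = -3 + (-4 - 1*2) = -3 + (-4 - 2) = -3 - 6 = -9)
G = -3 (G = -3 + 0*(2 - 3) = -3 + 0*(-1) = -3 + 0 = -3)
g(V, O) = -729 (g(V, O) = (-9)**3 = -729)
288*g(-22, G) - 1*(-237320) = 288*(-729) - 1*(-237320) = -209952 + 237320 = 27368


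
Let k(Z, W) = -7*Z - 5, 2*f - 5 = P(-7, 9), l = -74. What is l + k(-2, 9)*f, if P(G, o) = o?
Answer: -11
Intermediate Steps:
f = 7 (f = 5/2 + (½)*9 = 5/2 + 9/2 = 7)
k(Z, W) = -5 - 7*Z
l + k(-2, 9)*f = -74 + (-5 - 7*(-2))*7 = -74 + (-5 + 14)*7 = -74 + 9*7 = -74 + 63 = -11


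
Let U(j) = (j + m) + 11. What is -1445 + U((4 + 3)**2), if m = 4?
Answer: -1381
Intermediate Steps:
U(j) = 15 + j (U(j) = (j + 4) + 11 = (4 + j) + 11 = 15 + j)
-1445 + U((4 + 3)**2) = -1445 + (15 + (4 + 3)**2) = -1445 + (15 + 7**2) = -1445 + (15 + 49) = -1445 + 64 = -1381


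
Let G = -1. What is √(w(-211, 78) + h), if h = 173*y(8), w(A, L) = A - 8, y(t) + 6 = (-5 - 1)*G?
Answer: I*√219 ≈ 14.799*I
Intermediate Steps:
y(t) = 0 (y(t) = -6 + (-5 - 1)*(-1) = -6 - 6*(-1) = -6 + 6 = 0)
w(A, L) = -8 + A
h = 0 (h = 173*0 = 0)
√(w(-211, 78) + h) = √((-8 - 211) + 0) = √(-219 + 0) = √(-219) = I*√219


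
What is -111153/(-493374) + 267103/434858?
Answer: 2144255319/2554138463 ≈ 0.83952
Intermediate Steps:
-111153/(-493374) + 267103/434858 = -111153*(-1/493374) + 267103*(1/434858) = 5293/23494 + 267103/434858 = 2144255319/2554138463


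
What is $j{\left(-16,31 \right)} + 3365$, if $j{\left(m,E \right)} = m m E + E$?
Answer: $11332$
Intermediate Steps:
$j{\left(m,E \right)} = E + E m^{2}$ ($j{\left(m,E \right)} = m^{2} E + E = E m^{2} + E = E + E m^{2}$)
$j{\left(-16,31 \right)} + 3365 = 31 \left(1 + \left(-16\right)^{2}\right) + 3365 = 31 \left(1 + 256\right) + 3365 = 31 \cdot 257 + 3365 = 7967 + 3365 = 11332$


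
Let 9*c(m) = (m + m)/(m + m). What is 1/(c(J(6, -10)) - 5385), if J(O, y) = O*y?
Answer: -9/48464 ≈ -0.00018570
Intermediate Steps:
c(m) = 1/9 (c(m) = ((m + m)/(m + m))/9 = ((2*m)/((2*m)))/9 = ((2*m)*(1/(2*m)))/9 = (1/9)*1 = 1/9)
1/(c(J(6, -10)) - 5385) = 1/(1/9 - 5385) = 1/(-48464/9) = -9/48464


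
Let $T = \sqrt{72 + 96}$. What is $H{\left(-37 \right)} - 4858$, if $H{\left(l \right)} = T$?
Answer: $-4858 + 2 \sqrt{42} \approx -4845.0$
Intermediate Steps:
$T = 2 \sqrt{42}$ ($T = \sqrt{168} = 2 \sqrt{42} \approx 12.961$)
$H{\left(l \right)} = 2 \sqrt{42}$
$H{\left(-37 \right)} - 4858 = 2 \sqrt{42} - 4858 = -4858 + 2 \sqrt{42}$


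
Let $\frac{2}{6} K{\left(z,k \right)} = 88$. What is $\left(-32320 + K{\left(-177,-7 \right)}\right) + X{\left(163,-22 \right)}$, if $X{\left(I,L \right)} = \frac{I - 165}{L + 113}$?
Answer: $- \frac{2917098}{91} \approx -32056.0$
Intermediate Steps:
$K{\left(z,k \right)} = 264$ ($K{\left(z,k \right)} = 3 \cdot 88 = 264$)
$X{\left(I,L \right)} = \frac{-165 + I}{113 + L}$
$\left(-32320 + K{\left(-177,-7 \right)}\right) + X{\left(163,-22 \right)} = \left(-32320 + 264\right) + \frac{-165 + 163}{113 - 22} = -32056 + \frac{1}{91} \left(-2\right) = -32056 - \frac{2}{91} = - \frac{2917098}{91}$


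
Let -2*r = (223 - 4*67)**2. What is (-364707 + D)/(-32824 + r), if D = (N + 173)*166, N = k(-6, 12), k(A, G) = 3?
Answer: 670982/67673 ≈ 9.9151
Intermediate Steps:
r = -2025/2 (r = -(223 - 4*67)**2/2 = -(223 - 268)**2/2 = -1/2*(-45)**2 = -1/2*2025 = -2025/2 ≈ -1012.5)
N = 3
D = 29216 (D = (3 + 173)*166 = 176*166 = 29216)
(-364707 + D)/(-32824 + r) = (-364707 + 29216)/(-32824 - 2025/2) = -335491/(-67673/2) = -335491*(-2/67673) = 670982/67673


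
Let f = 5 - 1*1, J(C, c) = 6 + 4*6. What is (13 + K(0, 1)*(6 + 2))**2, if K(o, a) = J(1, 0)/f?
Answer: 5329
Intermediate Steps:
J(C, c) = 30 (J(C, c) = 6 + 24 = 30)
f = 4 (f = 5 - 1 = 4)
K(o, a) = 15/2 (K(o, a) = 30/4 = 30*(1/4) = 15/2)
(13 + K(0, 1)*(6 + 2))**2 = (13 + 15*(6 + 2)/2)**2 = (13 + (15/2)*8)**2 = (13 + 60)**2 = 73**2 = 5329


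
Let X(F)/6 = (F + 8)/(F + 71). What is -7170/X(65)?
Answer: -162520/73 ≈ -2226.3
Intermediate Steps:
X(F) = 6*(8 + F)/(71 + F) (X(F) = 6*((F + 8)/(F + 71)) = 6*((8 + F)/(71 + F)) = 6*(8 + F)/(71 + F))
-7170/X(65) = -7170*(71 + 65)/(6*(8 + 65)) = -7170/(6*73/136) = -7170/(6*(1/136)*73) = -7170/219/68 = -7170*68/219 = -162520/73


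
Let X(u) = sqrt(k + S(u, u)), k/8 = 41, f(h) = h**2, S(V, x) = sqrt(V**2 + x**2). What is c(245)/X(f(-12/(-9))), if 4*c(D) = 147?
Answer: 441*sqrt(2)/(16*sqrt(369 + 2*sqrt(2))) ≈ 2.0214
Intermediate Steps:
k = 328 (k = 8*41 = 328)
c(D) = 147/4 (c(D) = (1/4)*147 = 147/4)
X(u) = sqrt(328 + sqrt(2)*sqrt(u**2)) (X(u) = sqrt(328 + sqrt(u**2 + u**2)) = sqrt(328 + sqrt(2*u**2)) = sqrt(328 + sqrt(2)*sqrt(u**2)))
c(245)/X(f(-12/(-9))) = 147/(4*(sqrt(328 + sqrt(2)*sqrt(((-12/(-9))**2)**2)))) = 147/(4*(sqrt(328 + sqrt(2)*sqrt(((-12*(-1/9))**2)**2)))) = 147/(4*(sqrt(328 + sqrt(2)*sqrt(((4/3)**2)**2)))) = 147/(4*(sqrt(328 + sqrt(2)*sqrt((16/9)**2)))) = 147/(4*(sqrt(328 + sqrt(2)*sqrt(256/81)))) = 147/(4*(sqrt(328 + sqrt(2)*(16/9)))) = 147/(4*(sqrt(328 + 16*sqrt(2)/9))) = 147/(4*sqrt(328 + 16*sqrt(2)/9))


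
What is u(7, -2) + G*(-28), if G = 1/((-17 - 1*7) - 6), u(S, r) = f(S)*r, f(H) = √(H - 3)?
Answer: -46/15 ≈ -3.0667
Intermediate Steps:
f(H) = √(-3 + H)
u(S, r) = r*√(-3 + S) (u(S, r) = √(-3 + S)*r = r*√(-3 + S))
G = -1/30 (G = 1/((-17 - 7) - 6) = 1/(-24 - 6) = 1/(-30) = -1/30 ≈ -0.033333)
u(7, -2) + G*(-28) = -2*√(-3 + 7) - 1/30*(-28) = -2*√4 + 14/15 = -2*2 + 14/15 = -4 + 14/15 = -46/15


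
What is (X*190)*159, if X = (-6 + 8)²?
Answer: 120840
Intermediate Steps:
X = 4 (X = 2² = 4)
(X*190)*159 = (4*190)*159 = 760*159 = 120840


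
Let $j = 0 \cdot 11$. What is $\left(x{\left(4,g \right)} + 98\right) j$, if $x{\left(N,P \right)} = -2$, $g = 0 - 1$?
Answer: $0$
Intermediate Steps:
$g = -1$ ($g = 0 - 1 = -1$)
$j = 0$
$\left(x{\left(4,g \right)} + 98\right) j = \left(-2 + 98\right) 0 = 96 \cdot 0 = 0$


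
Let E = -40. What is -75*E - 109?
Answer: 2891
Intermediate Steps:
-75*E - 109 = -75*(-40) - 109 = 3000 - 109 = 2891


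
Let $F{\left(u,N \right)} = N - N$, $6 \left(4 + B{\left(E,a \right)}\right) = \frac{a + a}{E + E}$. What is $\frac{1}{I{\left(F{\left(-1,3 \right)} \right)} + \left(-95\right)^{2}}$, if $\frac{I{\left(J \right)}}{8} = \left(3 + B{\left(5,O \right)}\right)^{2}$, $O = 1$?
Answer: $\frac{225}{2032307} \approx 0.00011071$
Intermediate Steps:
$B{\left(E,a \right)} = -4 + \frac{a}{6 E}$ ($B{\left(E,a \right)} = -4 + \frac{\left(a + a\right) \frac{1}{E + E}}{6} = -4 + \frac{2 a \frac{1}{2 E}}{6} = -4 + \frac{a \frac{1}{E}}{6} = -4 + \frac{a}{6 E}$)
$F{\left(u,N \right)} = 0$
$I{\left(J \right)} = \frac{1682}{225}$ ($I{\left(J \right)} = 8 \left(3 - \left(4 - \frac{1}{6 \cdot 5}\right)\right)^{2} = 8 \left(3 - \left(4 - \frac{1}{30}\right)\right)^{2} = 8 \left(3 + \left(-4 + \frac{1}{30}\right)\right)^{2} = 8 \left(3 - \frac{119}{30}\right)^{2} = 8 \left(- \frac{29}{30}\right)^{2} = 8 \cdot \frac{841}{900} = \frac{1682}{225}$)
$\frac{1}{I{\left(F{\left(-1,3 \right)} \right)} + \left(-95\right)^{2}} = \frac{1}{\frac{1682}{225} + \left(-95\right)^{2}} = \frac{1}{\frac{1682}{225} + 9025} = \frac{1}{\frac{2032307}{225}} = \frac{225}{2032307}$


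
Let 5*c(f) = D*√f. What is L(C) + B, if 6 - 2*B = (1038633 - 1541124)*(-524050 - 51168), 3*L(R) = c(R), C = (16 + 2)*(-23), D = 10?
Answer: -144520934016 + 2*I*√46 ≈ -1.4452e+11 + 13.565*I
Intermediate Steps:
c(f) = 2*√f (c(f) = (10*√f)/5 = 2*√f)
C = -414 (C = 18*(-23) = -414)
L(R) = 2*√R/3 (L(R) = (2*√R)/3 = 2*√R/3)
B = -144520934016 (B = 3 - (1038633 - 1541124)*(-524050 - 51168)/2 = 3 - (-502491)*(-575218)/2 = 3 - ½*289041868038 = 3 - 144520934019 = -144520934016)
L(C) + B = 2*√(-414)/3 - 144520934016 = 2*(3*I*√46)/3 - 144520934016 = 2*I*√46 - 144520934016 = -144520934016 + 2*I*√46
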